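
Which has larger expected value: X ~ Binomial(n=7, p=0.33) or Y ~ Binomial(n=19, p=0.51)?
Y has larger mean (9.6900 > 2.3100)

Compute the expected value for each distribution:

X ~ Binomial(n=7, p=0.33):
E[X] = 2.3100

Y ~ Binomial(n=19, p=0.51):
E[Y] = 9.6900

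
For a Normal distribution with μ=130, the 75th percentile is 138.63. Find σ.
σ = 12.7949

For X ~ Normal(μ, σ), the p-th percentile satisfies x = μ + z_p × σ,
where z_p = Φ⁻¹(p) is the standard normal quantile.

Step 1: z_{0.75} = Φ⁻¹(0.75) = 0.6745

Step 2: Solve for σ:
138.63 = 130 + 0.6745 × σ
σ = (138.63 - 130) / 0.6745
σ = 8.63 / 0.6745
σ = 12.7949

Verification: μ + z × σ = 130 + 0.6745 × 12.7949 = 138.63 ✓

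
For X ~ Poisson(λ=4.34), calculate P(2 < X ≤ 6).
0.658597

We have X ~ Poisson(λ=4.34).

To find P(2 < X ≤ 6), we use:
P(2 < X ≤ 6) = P(X ≤ 6) - P(X ≤ 2)
                 = F(6) - F(2)
                 = 0.850987 - 0.192390
                 = 0.658597

So there's approximately a 65.9% chance that X falls in this range.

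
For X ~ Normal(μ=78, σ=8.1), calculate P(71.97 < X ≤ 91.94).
0.729070

We have X ~ Normal(μ=78, σ=8.1).

To find P(71.97 < X ≤ 91.94), we use:
P(71.97 < X ≤ 91.94) = P(X ≤ 91.94) - P(X ≤ 71.97)
                 = F(91.94) - F(71.97)
                 = 0.957373 - 0.228304
                 = 0.729070

So there's approximately a 72.9% chance that X falls in this range.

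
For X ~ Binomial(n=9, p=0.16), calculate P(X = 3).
0.120869

We have X ~ Binomial(n=9, p=0.16).

For a Binomial distribution, the PMF gives us the probability of each outcome.

Using the PMF formula:
P(X = 3) = 0.120869

Rounded to 4 decimal places: 0.1209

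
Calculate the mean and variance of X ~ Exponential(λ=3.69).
E[X] = 0.2710, Var(X) = 0.0734

We have X ~ Exponential(λ=3.69).

For an Exponential distribution with λ=3.69:

Expected value:
E[X] = 0.2710

Variance:
Var(X) = 0.0734

Standard deviation:
σ = √Var(X) = 0.2710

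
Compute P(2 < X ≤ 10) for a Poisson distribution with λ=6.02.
0.895465

We have X ~ Poisson(λ=6.02).

To find P(2 < X ≤ 10), we use:
P(2 < X ≤ 10) = P(X ≤ 10) - P(X ≤ 2)
                 = F(10) - F(2)
                 = 0.956547 - 0.061082
                 = 0.895465

So there's approximately a 89.5% chance that X falls in this range.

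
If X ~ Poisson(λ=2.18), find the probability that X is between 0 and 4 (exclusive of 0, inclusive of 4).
0.816607

We have X ~ Poisson(λ=2.18).

To find P(0 < X ≤ 4), we use:
P(0 < X ≤ 4) = P(X ≤ 4) - P(X ≤ 0)
                 = F(4) - F(0)
                 = 0.929649 - 0.113042
                 = 0.816607

So there's approximately a 81.7% chance that X falls in this range.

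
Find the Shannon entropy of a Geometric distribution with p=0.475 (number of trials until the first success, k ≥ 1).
1.4566 nats

We have X ~ Geometric(p=0.475) (number of trials until the first success, k ≥ 1).

The Shannon entropy measures the uncertainty or information content of the distribution.

For a Geometric distribution with p=0.475 (number of trials until the first success, k ≥ 1):
H(X) = 1.4566 nats

(In bits, this would be 2.1015 bits.)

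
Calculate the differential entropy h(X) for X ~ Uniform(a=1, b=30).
3.3673 nats

We have X ~ Uniform(a=1, b=30).

The differential entropy measures the uncertainty or information content of the distribution.

For a Uniform distribution with a=1, b=30:
h(X) = 3.3673 nats

(In bits, this would be 4.8580 bits.)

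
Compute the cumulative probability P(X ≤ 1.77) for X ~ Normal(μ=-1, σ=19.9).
0.555352

We have X ~ Normal(μ=-1, σ=19.9).

The CDF gives us P(X ≤ k).

Using the CDF:
P(X ≤ 1.77) = 0.555352

This means there's approximately a 55.5% chance that X is at most 1.77.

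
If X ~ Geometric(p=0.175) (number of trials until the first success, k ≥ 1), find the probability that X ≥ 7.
0.315300

We have X ~ Geometric(p=0.175) (number of trials until the first success, k ≥ 1).

For discrete distributions, P(X ≥ 7) = 1 - P(X ≤ 6).

P(X ≤ 6) = 0.684700
P(X ≥ 7) = 1 - 0.684700 = 0.315300

So there's approximately a 31.5% chance that X is at least 7.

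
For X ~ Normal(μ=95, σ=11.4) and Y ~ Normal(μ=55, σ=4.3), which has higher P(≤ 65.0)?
Y has higher probability (P(Y ≤ 65.0) = 0.9900 > P(X ≤ 65.0) = 0.0042)

Compute P(≤ 65.0) for each distribution:

X ~ Normal(μ=95, σ=11.4):
P(X ≤ 65.0) = 0.0042

Y ~ Normal(μ=55, σ=4.3):
P(Y ≤ 65.0) = 0.9900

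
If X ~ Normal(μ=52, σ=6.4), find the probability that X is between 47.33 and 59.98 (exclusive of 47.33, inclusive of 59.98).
0.660988

We have X ~ Normal(μ=52, σ=6.4).

To find P(47.33 < X ≤ 59.98), we use:
P(47.33 < X ≤ 59.98) = P(X ≤ 59.98) - P(X ≤ 47.33)
                 = F(59.98) - F(47.33)
                 = 0.893778 - 0.232791
                 = 0.660988

So there's approximately a 66.1% chance that X falls in this range.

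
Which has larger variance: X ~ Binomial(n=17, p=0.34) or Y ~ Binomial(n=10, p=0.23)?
X has larger variance (3.8148 > 1.7710)

Compute the variance for each distribution:

X ~ Binomial(n=17, p=0.34):
Var(X) = 3.8148

Y ~ Binomial(n=10, p=0.23):
Var(Y) = 1.7710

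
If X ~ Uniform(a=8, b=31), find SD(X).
6.6395

We have X ~ Uniform(a=8, b=31).

For a Uniform distribution with a=8, b=31:
σ = √Var(X) = 6.6395

The standard deviation is the square root of the variance.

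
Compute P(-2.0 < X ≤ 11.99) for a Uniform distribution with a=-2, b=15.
0.822941

We have X ~ Uniform(a=-2, b=15).

To find P(-2.0 < X ≤ 11.99), we use:
P(-2.0 < X ≤ 11.99) = P(X ≤ 11.99) - P(X ≤ -2.0)
                 = F(11.99) - F(-2.0)
                 = 0.822941 - 0.000000
                 = 0.822941

So there's approximately a 82.3% chance that X falls in this range.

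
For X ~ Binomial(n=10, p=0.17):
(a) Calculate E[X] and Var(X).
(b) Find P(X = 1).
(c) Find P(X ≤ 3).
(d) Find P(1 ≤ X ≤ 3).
(a) E[X] = 1.7000, Var(X) = 1.4110
(b) P(X = 1) = 0.317798
(c) P(X ≤ 3) = 0.925853
(d) P(1 ≤ X ≤ 3) = 0.770692

We have X ~ Binomial(n=10, p=0.17).

(a) Moments:
E[X] = 1.7000
Var(X) = 1.4110
σ = √Var(X) = 1.1879

(b) Point probability using PMF:
P(X = 1) = 0.317798

(c) Cumulative probability using CDF:
P(X ≤ 3) = F(3) = 0.925853

(d) Range probability:
P(1 ≤ X ≤ 3) = P(X ≤ 3) - P(X ≤ 0)
                   = F(3) - F(0)
                   = 0.925853 - 0.155160
                   = 0.770692

This means approximately 77.1% of outcomes fall in the interval [1, 3].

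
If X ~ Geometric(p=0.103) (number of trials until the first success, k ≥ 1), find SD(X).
9.1952

We have X ~ Geometric(p=0.103) (number of trials until the first success, k ≥ 1).

For a Geometric distribution with p=0.103 (number of trials until the first success, k ≥ 1):
σ = √Var(X) = 9.1952

The standard deviation is the square root of the variance.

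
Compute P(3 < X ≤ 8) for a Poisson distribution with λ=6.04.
0.695410

We have X ~ Poisson(λ=6.04).

To find P(3 < X ≤ 8), we use:
P(3 < X ≤ 8) = P(X ≤ 8) - P(X ≤ 3)
                 = F(8) - F(3)
                 = 0.843080 - 0.147670
                 = 0.695410

So there's approximately a 69.5% chance that X falls in this range.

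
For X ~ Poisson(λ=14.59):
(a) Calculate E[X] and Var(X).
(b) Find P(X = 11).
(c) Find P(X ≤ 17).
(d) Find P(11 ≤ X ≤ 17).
(a) E[X] = 14.5900, Var(X) = 14.5900
(b) P(X = 11) = 0.073637
(c) P(X ≤ 17) = 0.782596
(d) P(11 ≤ X ≤ 17) = 0.642803

We have X ~ Poisson(λ=14.59).

(a) Moments:
E[X] = 14.5900
Var(X) = 14.5900
σ = √Var(X) = 3.8197

(b) Point probability using PMF:
P(X = 11) = 0.073637

(c) Cumulative probability using CDF:
P(X ≤ 17) = F(17) = 0.782596

(d) Range probability:
P(11 ≤ X ≤ 17) = P(X ≤ 17) - P(X ≤ 10)
                   = F(17) - F(10)
                   = 0.782596 - 0.139793
                   = 0.642803

This means approximately 64.3% of outcomes fall in the interval [11, 17].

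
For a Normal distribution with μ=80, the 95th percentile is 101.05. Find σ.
σ = 12.7975

For X ~ Normal(μ, σ), the p-th percentile satisfies x = μ + z_p × σ,
where z_p = Φ⁻¹(p) is the standard normal quantile.

Step 1: z_{0.95} = Φ⁻¹(0.95) = 1.6449

Step 2: Solve for σ:
101.05 = 80 + 1.6449 × σ
σ = (101.05 - 80) / 1.6449
σ = 21.05 / 1.6449
σ = 12.7975

Verification: μ + z × σ = 80 + 1.6449 × 12.7975 = 101.05 ✓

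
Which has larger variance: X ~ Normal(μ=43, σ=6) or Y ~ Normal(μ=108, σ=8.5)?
Y has larger variance (72.2500 > 36.0000)

Compute the variance for each distribution:

X ~ Normal(μ=43, σ=6):
Var(X) = 36.0000

Y ~ Normal(μ=108, σ=8.5):
Var(Y) = 72.2500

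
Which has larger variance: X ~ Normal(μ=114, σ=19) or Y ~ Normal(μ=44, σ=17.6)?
X has larger variance (361.0000 > 309.7600)

Compute the variance for each distribution:

X ~ Normal(μ=114, σ=19):
Var(X) = 361.0000

Y ~ Normal(μ=44, σ=17.6):
Var(Y) = 309.7600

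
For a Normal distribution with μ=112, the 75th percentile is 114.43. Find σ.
σ = 3.6027

For X ~ Normal(μ, σ), the p-th percentile satisfies x = μ + z_p × σ,
where z_p = Φ⁻¹(p) is the standard normal quantile.

Step 1: z_{0.75} = Φ⁻¹(0.75) = 0.6745

Step 2: Solve for σ:
114.43 = 112 + 0.6745 × σ
σ = (114.43 - 112) / 0.6745
σ = 2.43 / 0.6745
σ = 3.6027

Verification: μ + z × σ = 112 + 0.6745 × 3.6027 = 114.43 ✓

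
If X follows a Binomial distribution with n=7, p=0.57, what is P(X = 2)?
0.100302

We have X ~ Binomial(n=7, p=0.57).

For a Binomial distribution, the PMF gives us the probability of each outcome.

Using the PMF formula:
P(X = 2) = 0.100302

Rounded to 4 decimal places: 0.1003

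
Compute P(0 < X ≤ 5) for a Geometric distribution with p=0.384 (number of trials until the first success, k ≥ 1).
0.911304

We have X ~ Geometric(p=0.384) (number of trials until the first success, k ≥ 1).

To find P(0 < X ≤ 5), we use:
P(0 < X ≤ 5) = P(X ≤ 5) - P(X ≤ 0)
                 = F(5) - F(0)
                 = 0.911304 - 0.000000
                 = 0.911304

So there's approximately a 91.1% chance that X falls in this range.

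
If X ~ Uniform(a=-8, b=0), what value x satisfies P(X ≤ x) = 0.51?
-3.9200

We have X ~ Uniform(a=-8, b=0).

We want to find x such that P(X ≤ x) = 0.51.

This is the 51st percentile, which means 51% of values fall below this point.

Using the inverse CDF (quantile function):
x = F⁻¹(0.51) = -3.9200

Verification: P(X ≤ -3.9200) = 0.51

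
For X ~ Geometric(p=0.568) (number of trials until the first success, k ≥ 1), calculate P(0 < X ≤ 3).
0.919378

We have X ~ Geometric(p=0.568) (number of trials until the first success, k ≥ 1).

To find P(0 < X ≤ 3), we use:
P(0 < X ≤ 3) = P(X ≤ 3) - P(X ≤ 0)
                 = F(3) - F(0)
                 = 0.919378 - 0.000000
                 = 0.919378

So there's approximately a 91.9% chance that X falls in this range.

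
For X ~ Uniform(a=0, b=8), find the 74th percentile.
5.9200

We have X ~ Uniform(a=0, b=8).

We want to find x such that P(X ≤ x) = 0.74.

This is the 74th percentile, which means 74% of values fall below this point.

Using the inverse CDF (quantile function):
x = F⁻¹(0.74) = 5.9200

Verification: P(X ≤ 5.9200) = 0.74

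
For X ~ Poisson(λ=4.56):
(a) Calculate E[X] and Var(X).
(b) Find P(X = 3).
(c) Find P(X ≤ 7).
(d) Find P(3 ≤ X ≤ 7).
(a) E[X] = 4.5600, Var(X) = 4.5600
(b) P(X = 3) = 0.165333
(c) P(X ≤ 7) = 0.908390
(d) P(3 ≤ X ≤ 7) = 0.741449

We have X ~ Poisson(λ=4.56).

(a) Moments:
E[X] = 4.5600
Var(X) = 4.5600
σ = √Var(X) = 2.1354

(b) Point probability using PMF:
P(X = 3) = 0.165333

(c) Cumulative probability using CDF:
P(X ≤ 7) = F(7) = 0.908390

(d) Range probability:
P(3 ≤ X ≤ 7) = P(X ≤ 7) - P(X ≤ 2)
                   = F(7) - F(2)
                   = 0.908390 - 0.166941
                   = 0.741449

This means approximately 74.1% of outcomes fall in the interval [3, 7].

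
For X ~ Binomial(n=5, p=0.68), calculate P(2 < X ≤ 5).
0.809474

We have X ~ Binomial(n=5, p=0.68).

To find P(2 < X ≤ 5), we use:
P(2 < X ≤ 5) = P(X ≤ 5) - P(X ≤ 2)
                 = F(5) - F(2)
                 = 1.000000 - 0.190526
                 = 0.809474

So there's approximately a 80.9% chance that X falls in this range.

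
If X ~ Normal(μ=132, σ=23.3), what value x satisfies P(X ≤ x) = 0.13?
105.7551

We have X ~ Normal(μ=132, σ=23.3).

We want to find x such that P(X ≤ x) = 0.13.

This is the 13th percentile, which means 13% of values fall below this point.

Using the inverse CDF (quantile function):
x = F⁻¹(0.13) = 105.7551

Verification: P(X ≤ 105.7551) = 0.13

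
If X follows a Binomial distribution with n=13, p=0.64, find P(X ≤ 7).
0.311063

We have X ~ Binomial(n=13, p=0.64).

The CDF gives us P(X ≤ k).

Using the CDF:
P(X ≤ 7) = 0.311063

This means there's approximately a 31.1% chance that X is at most 7.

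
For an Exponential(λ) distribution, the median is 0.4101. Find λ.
λ = 1.6902

For X ~ Exponential(λ), the CDF is F(x) = 1 - e^(-λx).
The median m satisfies F(m) = 0.5:
1 - e^(-λm) = 0.5
e^(-λm) = 0.5
λm = ln(2)
m = ln(2) / λ

Given m = 0.4101:
λ = ln(2) / 0.4101 = 0.693147 / 0.4101 = 1.6902

Verification: ln(2) / 1.6902 = 0.4101 ✓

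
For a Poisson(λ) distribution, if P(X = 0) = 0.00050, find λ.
λ = 7.6009

For a Poisson(λ) distribution, the PMF at 0 is:
P(X = 0) = λ^0 e^(-λ) / 0! = e^(-λ)

Given P(X = 0) = 0.00050:
e^(-λ) = 0.00050
-λ = ln(0.00050)
λ = -ln(0.00050) = 7.6009

Verification: e^(-7.6009) = 0.00050 ✓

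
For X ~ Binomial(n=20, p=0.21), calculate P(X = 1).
0.047661

We have X ~ Binomial(n=20, p=0.21).

For a Binomial distribution, the PMF gives us the probability of each outcome.

Using the PMF formula:
P(X = 1) = 0.047661

Rounded to 4 decimal places: 0.0477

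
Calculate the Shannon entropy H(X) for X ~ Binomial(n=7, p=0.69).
1.6037 nats

We have X ~ Binomial(n=7, p=0.69).

The Shannon entropy measures the uncertainty or information content of the distribution.

For a Binomial distribution with n=7, p=0.69:
H(X) = 1.6037 nats

(In bits, this would be 2.3137 bits.)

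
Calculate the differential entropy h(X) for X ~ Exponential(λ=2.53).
0.0718 nats

We have X ~ Exponential(λ=2.53).

The differential entropy measures the uncertainty or information content of the distribution.

For an Exponential distribution with λ=2.53:
h(X) = 0.0718 nats

(In bits, this would be 0.1036 bits.)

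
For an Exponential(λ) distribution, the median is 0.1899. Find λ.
λ = 3.6501

For X ~ Exponential(λ), the CDF is F(x) = 1 - e^(-λx).
The median m satisfies F(m) = 0.5:
1 - e^(-λm) = 0.5
e^(-λm) = 0.5
λm = ln(2)
m = ln(2) / λ

Given m = 0.1899:
λ = ln(2) / 0.1899 = 0.693147 / 0.1899 = 3.6501

Verification: ln(2) / 3.6501 = 0.1899 ✓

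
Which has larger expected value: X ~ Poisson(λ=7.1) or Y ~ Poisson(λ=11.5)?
Y has larger mean (11.5000 > 7.1000)

Compute the expected value for each distribution:

X ~ Poisson(λ=7.1):
E[X] = 7.1000

Y ~ Poisson(λ=11.5):
E[Y] = 11.5000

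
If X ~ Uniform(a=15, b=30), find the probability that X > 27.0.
0.200000

We have X ~ Uniform(a=15, b=30).

P(X > 27.0) = 1 - P(X ≤ 27.0)
                = 1 - F(27.0)
                = 1 - 0.800000
                = 0.200000

So there's approximately a 20.0% chance that X exceeds 27.0.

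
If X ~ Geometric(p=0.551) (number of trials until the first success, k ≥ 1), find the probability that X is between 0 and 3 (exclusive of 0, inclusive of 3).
0.909481

We have X ~ Geometric(p=0.551) (number of trials until the first success, k ≥ 1).

To find P(0 < X ≤ 3), we use:
P(0 < X ≤ 3) = P(X ≤ 3) - P(X ≤ 0)
                 = F(3) - F(0)
                 = 0.909481 - 0.000000
                 = 0.909481

So there's approximately a 90.9% chance that X falls in this range.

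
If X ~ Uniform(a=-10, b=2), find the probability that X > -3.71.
0.475833

We have X ~ Uniform(a=-10, b=2).

P(X > -3.71) = 1 - P(X ≤ -3.71)
                = 1 - F(-3.71)
                = 1 - 0.524167
                = 0.475833

So there's approximately a 47.6% chance that X exceeds -3.71.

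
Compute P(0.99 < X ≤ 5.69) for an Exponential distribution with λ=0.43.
0.566733

We have X ~ Exponential(λ=0.43).

To find P(0.99 < X ≤ 5.69), we use:
P(0.99 < X ≤ 5.69) = P(X ≤ 5.69) - P(X ≤ 0.99)
                 = F(5.69) - F(0.99)
                 = 0.913421 - 0.346688
                 = 0.566733

So there's approximately a 56.7% chance that X falls in this range.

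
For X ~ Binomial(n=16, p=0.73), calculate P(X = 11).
0.196631

We have X ~ Binomial(n=16, p=0.73).

For a Binomial distribution, the PMF gives us the probability of each outcome.

Using the PMF formula:
P(X = 11) = 0.196631

Rounded to 4 decimal places: 0.1966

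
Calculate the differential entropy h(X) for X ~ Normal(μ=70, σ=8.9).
3.6050 nats

We have X ~ Normal(μ=70, σ=8.9).

The differential entropy measures the uncertainty or information content of the distribution.

For a Normal distribution with μ=70, σ=8.9:
h(X) = 3.6050 nats

(In bits, this would be 5.2009 bits.)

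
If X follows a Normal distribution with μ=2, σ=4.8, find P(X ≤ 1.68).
0.473424

We have X ~ Normal(μ=2, σ=4.8).

The CDF gives us P(X ≤ k).

Using the CDF:
P(X ≤ 1.68) = 0.473424

This means there's approximately a 47.3% chance that X is at most 1.68.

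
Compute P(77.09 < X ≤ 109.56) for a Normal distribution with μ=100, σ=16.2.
0.643794

We have X ~ Normal(μ=100, σ=16.2).

To find P(77.09 < X ≤ 109.56), we use:
P(77.09 < X ≤ 109.56) = P(X ≤ 109.56) - P(X ≤ 77.09)
                 = F(109.56) - F(77.09)
                 = 0.722446 - 0.078652
                 = 0.643794

So there's approximately a 64.4% chance that X falls in this range.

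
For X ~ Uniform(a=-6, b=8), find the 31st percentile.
-1.6600

We have X ~ Uniform(a=-6, b=8).

We want to find x such that P(X ≤ x) = 0.31.

This is the 31st percentile, which means 31% of values fall below this point.

Using the inverse CDF (quantile function):
x = F⁻¹(0.31) = -1.6600

Verification: P(X ≤ -1.6600) = 0.31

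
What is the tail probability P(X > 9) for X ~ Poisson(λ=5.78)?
0.069611

We have X ~ Poisson(λ=5.78).

P(X > 9) = 1 - P(X ≤ 9)
                = 1 - F(9)
                = 1 - 0.930389
                = 0.069611

So there's approximately a 7.0% chance that X exceeds 9.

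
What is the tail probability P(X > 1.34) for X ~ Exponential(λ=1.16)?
0.211316

We have X ~ Exponential(λ=1.16).

P(X > 1.34) = 1 - P(X ≤ 1.34)
                = 1 - F(1.34)
                = 1 - 0.788684
                = 0.211316

So there's approximately a 21.1% chance that X exceeds 1.34.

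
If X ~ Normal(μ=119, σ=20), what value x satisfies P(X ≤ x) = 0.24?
104.8739

We have X ~ Normal(μ=119, σ=20).

We want to find x such that P(X ≤ x) = 0.24.

This is the 24th percentile, which means 24% of values fall below this point.

Using the inverse CDF (quantile function):
x = F⁻¹(0.24) = 104.8739

Verification: P(X ≤ 104.8739) = 0.24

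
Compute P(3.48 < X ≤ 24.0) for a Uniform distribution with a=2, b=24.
0.932727

We have X ~ Uniform(a=2, b=24).

To find P(3.48 < X ≤ 24.0), we use:
P(3.48 < X ≤ 24.0) = P(X ≤ 24.0) - P(X ≤ 3.48)
                 = F(24.0) - F(3.48)
                 = 1.000000 - 0.067273
                 = 0.932727

So there's approximately a 93.3% chance that X falls in this range.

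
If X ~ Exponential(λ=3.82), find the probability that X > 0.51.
0.142530

We have X ~ Exponential(λ=3.82).

P(X > 0.51) = 1 - P(X ≤ 0.51)
                = 1 - F(0.51)
                = 1 - 0.857470
                = 0.142530

So there's approximately a 14.3% chance that X exceeds 0.51.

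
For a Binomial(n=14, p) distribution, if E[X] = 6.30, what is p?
p = 0.45

For a Binomial(n, p) distribution:
E[X] = n × p

Given n = 14 and E[X] = 6.30:
6.30 = 14 × p
p = 6.30 / 14 = 0.45

Verification: Binomial(14, 0.45) has E[X] = 6.30 ✓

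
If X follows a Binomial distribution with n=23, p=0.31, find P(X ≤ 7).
0.577085

We have X ~ Binomial(n=23, p=0.31).

The CDF gives us P(X ≤ k).

Using the CDF:
P(X ≤ 7) = 0.577085

This means there's approximately a 57.7% chance that X is at most 7.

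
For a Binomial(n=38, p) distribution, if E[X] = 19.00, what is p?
p = 0.5

For a Binomial(n, p) distribution:
E[X] = n × p

Given n = 38 and E[X] = 19.00:
19.00 = 38 × p
p = 19.00 / 38 = 0.5

Verification: Binomial(38, 0.5) has E[X] = 19.00 ✓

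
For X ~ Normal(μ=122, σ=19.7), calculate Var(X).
388.0900

We have X ~ Normal(μ=122, σ=19.7).

For a Normal distribution with μ=122, σ=19.7:
Var(X) = 388.0900

The variance measures the spread of the distribution around the mean.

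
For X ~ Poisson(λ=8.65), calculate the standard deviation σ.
2.9411

We have X ~ Poisson(λ=8.65).

For a Poisson distribution with λ=8.65:
σ = √Var(X) = 2.9411

The standard deviation is the square root of the variance.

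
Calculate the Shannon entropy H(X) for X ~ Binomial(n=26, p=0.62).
2.3242 nats

We have X ~ Binomial(n=26, p=0.62).

The Shannon entropy measures the uncertainty or information content of the distribution.

For a Binomial distribution with n=26, p=0.62:
H(X) = 2.3242 nats

(In bits, this would be 3.3531 bits.)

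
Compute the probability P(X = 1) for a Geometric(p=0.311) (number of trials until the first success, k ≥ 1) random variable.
0.311000

We have X ~ Geometric(p=0.311) (number of trials until the first success, k ≥ 1).

For a Geometric distribution, the PMF gives us the probability of each outcome.

Using the PMF formula:
P(X = 1) = 0.311000

Rounded to 4 decimal places: 0.3110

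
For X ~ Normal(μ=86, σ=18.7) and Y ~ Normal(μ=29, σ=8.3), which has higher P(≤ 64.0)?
Y has higher probability (P(Y ≤ 64.0) = 1.0000 > P(X ≤ 64.0) = 0.1197)

Compute P(≤ 64.0) for each distribution:

X ~ Normal(μ=86, σ=18.7):
P(X ≤ 64.0) = 0.1197

Y ~ Normal(μ=29, σ=8.3):
P(Y ≤ 64.0) = 1.0000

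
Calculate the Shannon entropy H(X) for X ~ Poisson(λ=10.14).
2.5685 nats

We have X ~ Poisson(λ=10.14).

The Shannon entropy measures the uncertainty or information content of the distribution.

For a Poisson distribution with λ=10.14:
H(X) = 2.5685 nats

(In bits, this would be 3.7055 bits.)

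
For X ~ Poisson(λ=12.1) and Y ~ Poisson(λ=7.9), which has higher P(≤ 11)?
Y has higher probability (P(Y ≤ 11) = 0.8952 > P(X ≤ 11) = 0.4502)

Compute P(≤ 11) for each distribution:

X ~ Poisson(λ=12.1):
P(X ≤ 11) = 0.4502

Y ~ Poisson(λ=7.9):
P(Y ≤ 11) = 0.8952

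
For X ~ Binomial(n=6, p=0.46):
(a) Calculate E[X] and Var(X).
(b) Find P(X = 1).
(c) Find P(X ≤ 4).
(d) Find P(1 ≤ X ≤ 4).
(a) E[X] = 2.7600, Var(X) = 1.4904
(b) P(X = 1) = 0.126730
(c) P(X ≤ 4) = 0.923794
(d) P(1 ≤ X ≤ 4) = 0.898999

We have X ~ Binomial(n=6, p=0.46).

(a) Moments:
E[X] = 2.7600
Var(X) = 1.4904
σ = √Var(X) = 1.2208

(b) Point probability using PMF:
P(X = 1) = 0.126730

(c) Cumulative probability using CDF:
P(X ≤ 4) = F(4) = 0.923794

(d) Range probability:
P(1 ≤ X ≤ 4) = P(X ≤ 4) - P(X ≤ 0)
                   = F(4) - F(0)
                   = 0.923794 - 0.024795
                   = 0.898999

This means approximately 89.9% of outcomes fall in the interval [1, 4].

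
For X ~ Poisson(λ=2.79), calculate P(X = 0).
0.061421

We have X ~ Poisson(λ=2.79).

For a Poisson distribution, the PMF gives us the probability of each outcome.

Using the PMF formula:
P(X = 0) = 0.061421

Rounded to 4 decimal places: 0.0614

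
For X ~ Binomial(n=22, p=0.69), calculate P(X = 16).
0.174812

We have X ~ Binomial(n=22, p=0.69).

For a Binomial distribution, the PMF gives us the probability of each outcome.

Using the PMF formula:
P(X = 16) = 0.174812

Rounded to 4 decimal places: 0.1748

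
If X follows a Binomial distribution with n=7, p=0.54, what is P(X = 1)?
0.035813

We have X ~ Binomial(n=7, p=0.54).

For a Binomial distribution, the PMF gives us the probability of each outcome.

Using the PMF formula:
P(X = 1) = 0.035813

Rounded to 4 decimal places: 0.0358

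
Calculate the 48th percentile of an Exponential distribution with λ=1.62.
0.4037

We have X ~ Exponential(λ=1.62).

We want to find x such that P(X ≤ x) = 0.48.

This is the 48th percentile, which means 48% of values fall below this point.

Using the inverse CDF (quantile function):
x = F⁻¹(0.48) = 0.4037

Verification: P(X ≤ 0.4037) = 0.48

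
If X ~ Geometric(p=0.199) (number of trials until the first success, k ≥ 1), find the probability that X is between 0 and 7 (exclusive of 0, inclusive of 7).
0.788443

We have X ~ Geometric(p=0.199) (number of trials until the first success, k ≥ 1).

To find P(0 < X ≤ 7), we use:
P(0 < X ≤ 7) = P(X ≤ 7) - P(X ≤ 0)
                 = F(7) - F(0)
                 = 0.788443 - 0.000000
                 = 0.788443

So there's approximately a 78.8% chance that X falls in this range.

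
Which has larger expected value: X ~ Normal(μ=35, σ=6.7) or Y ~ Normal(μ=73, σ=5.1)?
Y has larger mean (73.0000 > 35.0000)

Compute the expected value for each distribution:

X ~ Normal(μ=35, σ=6.7):
E[X] = 35.0000

Y ~ Normal(μ=73, σ=5.1):
E[Y] = 73.0000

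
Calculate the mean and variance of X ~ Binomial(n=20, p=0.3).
E[X] = 6.0000, Var(X) = 4.2000

We have X ~ Binomial(n=20, p=0.3).

For a Binomial distribution with n=20, p=0.3:

Expected value:
E[X] = 6.0000

Variance:
Var(X) = 4.2000

Standard deviation:
σ = √Var(X) = 2.0494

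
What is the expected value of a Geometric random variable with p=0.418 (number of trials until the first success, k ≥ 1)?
2.3923

We have X ~ Geometric(p=0.418) (number of trials until the first success, k ≥ 1).

For a Geometric distribution with p=0.418 (number of trials until the first success, k ≥ 1):
E[X] = 2.3923

This is the expected (average) value of X.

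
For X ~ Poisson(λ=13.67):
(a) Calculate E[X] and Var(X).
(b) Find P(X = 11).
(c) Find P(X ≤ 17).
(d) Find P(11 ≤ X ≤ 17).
(a) E[X] = 13.6700, Var(X) = 13.6700
(b) P(X = 11) = 0.090259
(c) P(X ≤ 17) = 0.849876
(d) P(11 ≤ X ≤ 17) = 0.651279

We have X ~ Poisson(λ=13.67).

(a) Moments:
E[X] = 13.6700
Var(X) = 13.6700
σ = √Var(X) = 3.6973

(b) Point probability using PMF:
P(X = 11) = 0.090259

(c) Cumulative probability using CDF:
P(X ≤ 17) = F(17) = 0.849876

(d) Range probability:
P(11 ≤ X ≤ 17) = P(X ≤ 17) - P(X ≤ 10)
                   = F(17) - F(10)
                   = 0.849876 - 0.198597
                   = 0.651279

This means approximately 65.1% of outcomes fall in the interval [11, 17].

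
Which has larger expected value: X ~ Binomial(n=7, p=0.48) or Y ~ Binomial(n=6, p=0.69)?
Y has larger mean (4.1400 > 3.3600)

Compute the expected value for each distribution:

X ~ Binomial(n=7, p=0.48):
E[X] = 3.3600

Y ~ Binomial(n=6, p=0.69):
E[Y] = 4.1400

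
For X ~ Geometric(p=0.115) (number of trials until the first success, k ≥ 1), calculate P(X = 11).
0.033895

We have X ~ Geometric(p=0.115) (number of trials until the first success, k ≥ 1).

For a Geometric distribution, the PMF gives us the probability of each outcome.

Using the PMF formula:
P(X = 11) = 0.033895

Rounded to 4 decimal places: 0.0339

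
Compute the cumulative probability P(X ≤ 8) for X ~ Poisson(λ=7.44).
0.670190

We have X ~ Poisson(λ=7.44).

The CDF gives us P(X ≤ k).

Using the CDF:
P(X ≤ 8) = 0.670190

This means there's approximately a 67.0% chance that X is at most 8.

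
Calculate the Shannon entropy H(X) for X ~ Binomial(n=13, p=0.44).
1.9999 nats

We have X ~ Binomial(n=13, p=0.44).

The Shannon entropy measures the uncertainty or information content of the distribution.

For a Binomial distribution with n=13, p=0.44:
H(X) = 1.9999 nats

(In bits, this would be 2.8853 bits.)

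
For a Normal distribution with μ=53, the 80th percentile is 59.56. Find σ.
σ = 7.7945

For X ~ Normal(μ, σ), the p-th percentile satisfies x = μ + z_p × σ,
where z_p = Φ⁻¹(p) is the standard normal quantile.

Step 1: z_{0.8} = Φ⁻¹(0.8) = 0.8416

Step 2: Solve for σ:
59.56 = 53 + 0.8416 × σ
σ = (59.56 - 53) / 0.8416
σ = 6.56 / 0.8416
σ = 7.7945

Verification: μ + z × σ = 53 + 0.8416 × 7.7945 = 59.56 ✓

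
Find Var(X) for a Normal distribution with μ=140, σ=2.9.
8.4100

We have X ~ Normal(μ=140, σ=2.9).

For a Normal distribution with μ=140, σ=2.9:
Var(X) = 8.4100

The variance measures the spread of the distribution around the mean.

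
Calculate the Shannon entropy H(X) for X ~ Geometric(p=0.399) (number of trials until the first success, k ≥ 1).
1.6857 nats

We have X ~ Geometric(p=0.399) (number of trials until the first success, k ≥ 1).

The Shannon entropy measures the uncertainty or information content of the distribution.

For a Geometric distribution with p=0.399 (number of trials until the first success, k ≥ 1):
H(X) = 1.6857 nats

(In bits, this would be 2.4320 bits.)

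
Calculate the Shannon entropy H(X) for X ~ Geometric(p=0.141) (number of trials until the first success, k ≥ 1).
2.8849 nats

We have X ~ Geometric(p=0.141) (number of trials until the first success, k ≥ 1).

The Shannon entropy measures the uncertainty or information content of the distribution.

For a Geometric distribution with p=0.141 (number of trials until the first success, k ≥ 1):
H(X) = 2.8849 nats

(In bits, this would be 4.1621 bits.)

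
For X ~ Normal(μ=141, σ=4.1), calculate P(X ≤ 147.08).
0.930953

We have X ~ Normal(μ=141, σ=4.1).

The CDF gives us P(X ≤ k).

Using the CDF:
P(X ≤ 147.08) = 0.930953

This means there's approximately a 93.1% chance that X is at most 147.08.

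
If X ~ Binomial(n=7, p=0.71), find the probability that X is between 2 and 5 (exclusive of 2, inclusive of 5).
0.624163

We have X ~ Binomial(n=7, p=0.71).

To find P(2 < X ≤ 5), we use:
P(2 < X ≤ 5) = P(X ≤ 5) - P(X ≤ 2)
                 = F(5) - F(2)
                 = 0.649005 - 0.024842
                 = 0.624163

So there's approximately a 62.4% chance that X falls in this range.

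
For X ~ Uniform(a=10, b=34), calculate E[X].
22.0000

We have X ~ Uniform(a=10, b=34).

For a Uniform distribution with a=10, b=34:
E[X] = 22.0000

This is the expected (average) value of X.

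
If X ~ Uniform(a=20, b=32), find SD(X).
3.4641

We have X ~ Uniform(a=20, b=32).

For a Uniform distribution with a=20, b=32:
σ = √Var(X) = 3.4641

The standard deviation is the square root of the variance.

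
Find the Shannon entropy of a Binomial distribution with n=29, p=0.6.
2.3884 nats

We have X ~ Binomial(n=29, p=0.6).

The Shannon entropy measures the uncertainty or information content of the distribution.

For a Binomial distribution with n=29, p=0.6:
H(X) = 2.3884 nats

(In bits, this would be 3.4457 bits.)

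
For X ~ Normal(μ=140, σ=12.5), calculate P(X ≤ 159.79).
0.943312

We have X ~ Normal(μ=140, σ=12.5).

The CDF gives us P(X ≤ k).

Using the CDF:
P(X ≤ 159.79) = 0.943312

This means there's approximately a 94.3% chance that X is at most 159.79.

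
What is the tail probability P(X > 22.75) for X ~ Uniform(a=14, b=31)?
0.485294

We have X ~ Uniform(a=14, b=31).

P(X > 22.75) = 1 - P(X ≤ 22.75)
                = 1 - F(22.75)
                = 1 - 0.514706
                = 0.485294

So there's approximately a 48.5% chance that X exceeds 22.75.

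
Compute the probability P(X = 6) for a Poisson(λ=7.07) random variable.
0.147476

We have X ~ Poisson(λ=7.07).

For a Poisson distribution, the PMF gives us the probability of each outcome.

Using the PMF formula:
P(X = 6) = 0.147476

Rounded to 4 decimal places: 0.1475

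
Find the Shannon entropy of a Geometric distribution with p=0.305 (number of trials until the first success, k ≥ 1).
2.0165 nats

We have X ~ Geometric(p=0.305) (number of trials until the first success, k ≥ 1).

The Shannon entropy measures the uncertainty or information content of the distribution.

For a Geometric distribution with p=0.305 (number of trials until the first success, k ≥ 1):
H(X) = 2.0165 nats

(In bits, this would be 2.9092 bits.)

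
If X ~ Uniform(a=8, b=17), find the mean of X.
12.5000

We have X ~ Uniform(a=8, b=17).

For a Uniform distribution with a=8, b=17:
E[X] = 12.5000

This is the expected (average) value of X.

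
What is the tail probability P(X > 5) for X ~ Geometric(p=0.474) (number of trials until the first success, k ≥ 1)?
0.040265

We have X ~ Geometric(p=0.474) (number of trials until the first success, k ≥ 1).

P(X > 5) = 1 - P(X ≤ 5)
                = 1 - F(5)
                = 1 - 0.959735
                = 0.040265

So there's approximately a 4.0% chance that X exceeds 5.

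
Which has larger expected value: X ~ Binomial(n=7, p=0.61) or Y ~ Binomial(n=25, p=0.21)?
Y has larger mean (5.2500 > 4.2700)

Compute the expected value for each distribution:

X ~ Binomial(n=7, p=0.61):
E[X] = 4.2700

Y ~ Binomial(n=25, p=0.21):
E[Y] = 5.2500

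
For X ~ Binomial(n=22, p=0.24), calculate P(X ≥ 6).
0.439173

We have X ~ Binomial(n=22, p=0.24).

For discrete distributions, P(X ≥ 6) = 1 - P(X ≤ 5).

P(X ≤ 5) = 0.560827
P(X ≥ 6) = 1 - 0.560827 = 0.439173

So there's approximately a 43.9% chance that X is at least 6.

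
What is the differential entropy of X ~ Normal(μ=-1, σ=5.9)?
3.1939 nats

We have X ~ Normal(μ=-1, σ=5.9).

The differential entropy measures the uncertainty or information content of the distribution.

For a Normal distribution with μ=-1, σ=5.9:
h(X) = 3.1939 nats

(In bits, this would be 4.6078 bits.)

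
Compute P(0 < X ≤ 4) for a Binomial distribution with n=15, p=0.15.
0.850940

We have X ~ Binomial(n=15, p=0.15).

To find P(0 < X ≤ 4), we use:
P(0 < X ≤ 4) = P(X ≤ 4) - P(X ≤ 0)
                 = F(4) - F(0)
                 = 0.938295 - 0.087354
                 = 0.850940

So there's approximately a 85.1% chance that X falls in this range.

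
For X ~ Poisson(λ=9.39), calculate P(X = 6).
0.079549

We have X ~ Poisson(λ=9.39).

For a Poisson distribution, the PMF gives us the probability of each outcome.

Using the PMF formula:
P(X = 6) = 0.079549

Rounded to 4 decimal places: 0.0795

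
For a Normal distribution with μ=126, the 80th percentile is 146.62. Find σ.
σ = 24.5003

For X ~ Normal(μ, σ), the p-th percentile satisfies x = μ + z_p × σ,
where z_p = Φ⁻¹(p) is the standard normal quantile.

Step 1: z_{0.8} = Φ⁻¹(0.8) = 0.8416

Step 2: Solve for σ:
146.62 = 126 + 0.8416 × σ
σ = (146.62 - 126) / 0.8416
σ = 20.62 / 0.8416
σ = 24.5003

Verification: μ + z × σ = 126 + 0.8416 × 24.5003 = 146.62 ✓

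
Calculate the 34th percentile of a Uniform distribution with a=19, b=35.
24.4400

We have X ~ Uniform(a=19, b=35).

We want to find x such that P(X ≤ x) = 0.34.

This is the 34th percentile, which means 34% of values fall below this point.

Using the inverse CDF (quantile function):
x = F⁻¹(0.34) = 24.4400

Verification: P(X ≤ 24.4400) = 0.34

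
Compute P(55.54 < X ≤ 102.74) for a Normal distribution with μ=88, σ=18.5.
0.747540

We have X ~ Normal(μ=88, σ=18.5).

To find P(55.54 < X ≤ 102.74), we use:
P(55.54 < X ≤ 102.74) = P(X ≤ 102.74) - P(X ≤ 55.54)
                 = F(102.74) - F(55.54)
                 = 0.787204 - 0.039664
                 = 0.747540

So there's approximately a 74.8% chance that X falls in this range.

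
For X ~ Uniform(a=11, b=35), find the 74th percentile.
28.7600

We have X ~ Uniform(a=11, b=35).

We want to find x such that P(X ≤ x) = 0.74.

This is the 74th percentile, which means 74% of values fall below this point.

Using the inverse CDF (quantile function):
x = F⁻¹(0.74) = 28.7600

Verification: P(X ≤ 28.7600) = 0.74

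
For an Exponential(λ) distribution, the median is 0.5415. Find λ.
λ = 1.2801

For X ~ Exponential(λ), the CDF is F(x) = 1 - e^(-λx).
The median m satisfies F(m) = 0.5:
1 - e^(-λm) = 0.5
e^(-λm) = 0.5
λm = ln(2)
m = ln(2) / λ

Given m = 0.5415:
λ = ln(2) / 0.5415 = 0.693147 / 0.5415 = 1.2801

Verification: ln(2) / 1.2801 = 0.5415 ✓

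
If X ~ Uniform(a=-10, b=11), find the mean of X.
0.5000

We have X ~ Uniform(a=-10, b=11).

For a Uniform distribution with a=-10, b=11:
E[X] = 0.5000

This is the expected (average) value of X.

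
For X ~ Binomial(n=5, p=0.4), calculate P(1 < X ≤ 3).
0.576000

We have X ~ Binomial(n=5, p=0.4).

To find P(1 < X ≤ 3), we use:
P(1 < X ≤ 3) = P(X ≤ 3) - P(X ≤ 1)
                 = F(3) - F(1)
                 = 0.912960 - 0.336960
                 = 0.576000

So there's approximately a 57.6% chance that X falls in this range.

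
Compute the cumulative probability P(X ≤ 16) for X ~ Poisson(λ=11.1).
0.940324

We have X ~ Poisson(λ=11.1).

The CDF gives us P(X ≤ k).

Using the CDF:
P(X ≤ 16) = 0.940324

This means there's approximately a 94.0% chance that X is at most 16.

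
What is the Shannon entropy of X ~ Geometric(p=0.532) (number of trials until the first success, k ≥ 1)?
1.2991 nats

We have X ~ Geometric(p=0.532) (number of trials until the first success, k ≥ 1).

The Shannon entropy measures the uncertainty or information content of the distribution.

For a Geometric distribution with p=0.532 (number of trials until the first success, k ≥ 1):
H(X) = 1.2991 nats

(In bits, this would be 1.8741 bits.)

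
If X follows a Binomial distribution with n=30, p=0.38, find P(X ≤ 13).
0.786672

We have X ~ Binomial(n=30, p=0.38).

The CDF gives us P(X ≤ k).

Using the CDF:
P(X ≤ 13) = 0.786672

This means there's approximately a 78.7% chance that X is at most 13.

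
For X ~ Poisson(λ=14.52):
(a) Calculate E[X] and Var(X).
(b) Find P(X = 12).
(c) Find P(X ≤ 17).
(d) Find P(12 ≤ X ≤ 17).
(a) E[X] = 14.5200, Var(X) = 14.5200
(b) P(X = 12) = 0.090637
(c) P(X ≤ 17) = 0.788144
(d) P(12 ≤ X ≤ 17) = 0.569514

We have X ~ Poisson(λ=14.52).

(a) Moments:
E[X] = 14.5200
Var(X) = 14.5200
σ = √Var(X) = 3.8105

(b) Point probability using PMF:
P(X = 12) = 0.090637

(c) Cumulative probability using CDF:
P(X ≤ 17) = F(17) = 0.788144

(d) Range probability:
P(12 ≤ X ≤ 17) = P(X ≤ 17) - P(X ≤ 11)
                   = F(17) - F(11)
                   = 0.788144 - 0.218629
                   = 0.569514

This means approximately 57.0% of outcomes fall in the interval [12, 17].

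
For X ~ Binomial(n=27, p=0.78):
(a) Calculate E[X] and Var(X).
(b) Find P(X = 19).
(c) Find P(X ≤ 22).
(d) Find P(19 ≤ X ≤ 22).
(a) E[X] = 21.0600, Var(X) = 4.6332
(b) P(X = 19) = 0.108529
(c) P(X ≤ 22) = 0.739733
(d) P(19 ≤ X ≤ 22) = 0.620227

We have X ~ Binomial(n=27, p=0.78).

(a) Moments:
E[X] = 21.0600
Var(X) = 4.6332
σ = √Var(X) = 2.1525

(b) Point probability using PMF:
P(X = 19) = 0.108529

(c) Cumulative probability using CDF:
P(X ≤ 22) = F(22) = 0.739733

(d) Range probability:
P(19 ≤ X ≤ 22) = P(X ≤ 22) - P(X ≤ 18)
                   = F(22) - F(18)
                   = 0.739733 - 0.119506
                   = 0.620227

This means approximately 62.0% of outcomes fall in the interval [19, 22].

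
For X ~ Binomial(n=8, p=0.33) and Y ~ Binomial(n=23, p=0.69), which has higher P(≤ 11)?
X has higher probability (P(X ≤ 11) = 1.0000 > P(Y ≤ 11) = 0.0278)

Compute P(≤ 11) for each distribution:

X ~ Binomial(n=8, p=0.33):
P(X ≤ 11) = 1.0000

Y ~ Binomial(n=23, p=0.69):
P(Y ≤ 11) = 0.0278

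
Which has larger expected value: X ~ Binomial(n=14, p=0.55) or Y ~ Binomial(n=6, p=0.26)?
X has larger mean (7.7000 > 1.5600)

Compute the expected value for each distribution:

X ~ Binomial(n=14, p=0.55):
E[X] = 7.7000

Y ~ Binomial(n=6, p=0.26):
E[Y] = 1.5600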